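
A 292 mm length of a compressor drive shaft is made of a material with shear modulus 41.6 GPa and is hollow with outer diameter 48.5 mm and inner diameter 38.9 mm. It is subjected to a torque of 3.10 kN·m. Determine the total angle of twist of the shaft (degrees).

3.92°

J = π(d_o⁴ − d_i⁴)/32 = π(0.0485⁴ − 0.0389⁴)/32 = 3.184×10^-7 m⁴.
θ = T·L/(G·J) = 3100 × 0.292 / (41.6×10⁹ × 3.184×10^-7) = 0.06834 rad.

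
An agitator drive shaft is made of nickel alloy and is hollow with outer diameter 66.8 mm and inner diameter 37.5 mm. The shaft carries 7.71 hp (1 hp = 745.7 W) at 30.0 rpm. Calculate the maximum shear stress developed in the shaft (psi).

ω = 2π·30.0/60 = 3.142 rad/s, so T = P/ω = 7.71×745.7 / 3.142 = 1830 N·m.
J = π(d_o⁴ − d_i⁴)/32 = π(0.0668⁴ − 0.0375⁴)/32 = 1.761×10^-6 m⁴.
τ_max = T·r/J = 1830 × 0.0334 / 1.761×10^-6 = 3.472×10^7 Pa.

5040 psi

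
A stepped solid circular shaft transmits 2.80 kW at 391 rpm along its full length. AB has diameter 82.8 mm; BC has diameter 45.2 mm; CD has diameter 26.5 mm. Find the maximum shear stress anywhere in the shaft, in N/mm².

18.7 N/mm²

ω = 2π·391/60 = 40.95 rad/s, so T = P/ω = 2.80×10³ / 40.95 = 68.38 N·m.
Under the same torque, τ_max = 16T/(πd³) is largest where d is smallest — segment CD (d = 26.5 mm).
τ_max = 16·68.38/(π·(0.0265)³) = 1.871×10^7 Pa.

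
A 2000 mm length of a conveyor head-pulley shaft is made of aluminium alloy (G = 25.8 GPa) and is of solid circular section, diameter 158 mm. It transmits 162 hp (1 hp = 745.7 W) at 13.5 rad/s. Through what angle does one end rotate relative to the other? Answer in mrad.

11.3 mrad

ω = 13.5 rad/s, so T = P/ω = 162×745.7 / 13.50 = 8948 N·m.
J = πd⁴/32 = π(0.158)⁴/32 = 6.118×10^-5 m⁴.
θ = T·L/(G·J) = 8948 × 2.00 / (25.8×10⁹ × 6.118×10^-5) = 0.01134 rad.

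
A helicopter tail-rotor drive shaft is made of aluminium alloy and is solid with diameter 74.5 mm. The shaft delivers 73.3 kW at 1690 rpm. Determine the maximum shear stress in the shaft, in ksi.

0.740 ksi

ω = 2π·1690/60 = 177.0 rad/s, so T = P/ω = 73.3×10³ / 177.0 = 414.2 N·m.
J = πd⁴/32 = π(0.0745)⁴/32 = 3.024×10^-6 m⁴.
τ_max = T·r/J = 414.2 × 0.0372 / 3.024×10^-6 = 5.101×10^6 Pa.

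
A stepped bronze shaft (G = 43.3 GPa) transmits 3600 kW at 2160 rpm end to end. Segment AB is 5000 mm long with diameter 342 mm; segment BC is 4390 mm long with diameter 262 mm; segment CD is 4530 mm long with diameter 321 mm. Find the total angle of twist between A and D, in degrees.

ω = 2π·2160/60 = 226.2 rad/s, so T = P/ω = 3600×10³ / 226.2 = 15920 N·m.
J_AB = π(0.342)⁴/32 = 1.34×10^-3 m⁴; J_BC = π(0.262)⁴/32 = 4.63×10^-4 m⁴; J_CD = π(0.321)⁴/32 = 1.04×10^-3 m⁴.
θ = (T/G)·Σ L_i/J_i = (15920/43.3×10⁹)·(5.00/1.34×10^-3 + 4.39/4.63×10^-4 + 4.53/1.04×10^-3) = 6.454×10^-3 rad.

0.370°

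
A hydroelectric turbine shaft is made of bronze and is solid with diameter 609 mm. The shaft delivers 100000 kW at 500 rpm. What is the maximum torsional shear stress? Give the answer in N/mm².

43.1 N/mm²

ω = 2π·500/60 = 52.36 rad/s, so T = P/ω = 100000×10³ / 52.36 = 1.910e6 N·m.
J = πd⁴/32 = π(0.609)⁴/32 = 0.01350 m⁴.
τ_max = T·r/J = 1.910e6 × 0.304 / 0.01350 = 4.306×10^7 Pa.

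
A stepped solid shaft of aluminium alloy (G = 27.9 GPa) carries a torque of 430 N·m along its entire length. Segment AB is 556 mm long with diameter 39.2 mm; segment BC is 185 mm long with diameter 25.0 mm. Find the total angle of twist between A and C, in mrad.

J_AB = π(0.0392)⁴/32 = 2.32×10^-7 m⁴; J_BC = π(0.0250)⁴/32 = 3.83×10^-8 m⁴.
θ = (T/G)·Σ L_i/J_i = (430.0/27.9×10⁹)·(0.556/2.32×10^-7 + 0.185/3.83×10^-8) = 0.1113 rad.

111 mrad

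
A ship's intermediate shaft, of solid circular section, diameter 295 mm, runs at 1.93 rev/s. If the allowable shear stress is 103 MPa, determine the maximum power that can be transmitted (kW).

J = πd⁴/32 = π(0.295)⁴/32 = 7.435×10^-4 m⁴.
T_max = τ_allow·J/r = 1.03×10^8 × 7.435×10^-4 / 0.147 = 519200 N·m.
ω = 2π·1.93 = 12.13 rad/s, so P_max = T_max·ω = 6.296×10^6 W.

6300 kW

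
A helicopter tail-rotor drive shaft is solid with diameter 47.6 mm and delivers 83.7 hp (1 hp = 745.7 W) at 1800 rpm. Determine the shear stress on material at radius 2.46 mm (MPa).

ω = 2π·1800/60 = 188.5 rad/s, so T = P/ω = 83.7×745.7 / 188.5 = 331.1 N·m.
J = πd⁴/32 = π(0.0476)⁴/32 = 5.040×10^-7 m⁴.
Shear stress varies linearly with radius: τ = T·r/J = 331.1 × 0.00246 / 5.040×10^-7 = 1.616×10^6 Pa.

1.62 MPa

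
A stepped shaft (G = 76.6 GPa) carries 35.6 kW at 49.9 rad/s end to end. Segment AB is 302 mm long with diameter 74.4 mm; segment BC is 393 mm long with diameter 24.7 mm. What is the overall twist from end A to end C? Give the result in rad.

ω = 49.9 rad/s, so T = P/ω = 35.6×10³ / 49.90 = 713.4 N·m.
J_AB = π(0.0744)⁴/32 = 3.01×10^-6 m⁴; J_BC = π(0.0247)⁴/32 = 3.65×10^-8 m⁴.
θ = (T/G)·Σ L_i/J_i = (713.4/76.6×10⁹)·(0.302/3.01×10^-6 + 0.393/3.65×10^-8) = 0.1011 rad.

0.101 rad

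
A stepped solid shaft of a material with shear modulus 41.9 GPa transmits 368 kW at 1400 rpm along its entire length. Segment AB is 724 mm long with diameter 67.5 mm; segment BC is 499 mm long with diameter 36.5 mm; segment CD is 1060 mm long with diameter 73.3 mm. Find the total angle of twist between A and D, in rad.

0.215 rad

ω = 2π·1400/60 = 146.6 rad/s, so T = P/ω = 368×10³ / 146.6 = 2510 N·m.
J_AB = π(0.0675)⁴/32 = 2.04×10^-6 m⁴; J_BC = π(0.0365)⁴/32 = 1.74×10^-7 m⁴; J_CD = π(0.0733)⁴/32 = 2.83×10^-6 m⁴.
θ = (T/G)·Σ L_i/J_i = (2510/41.9×10⁹)·(0.724/2.04×10^-6 + 0.499/1.74×10^-7 + 1.06/2.83×10^-6) = 0.2152 rad.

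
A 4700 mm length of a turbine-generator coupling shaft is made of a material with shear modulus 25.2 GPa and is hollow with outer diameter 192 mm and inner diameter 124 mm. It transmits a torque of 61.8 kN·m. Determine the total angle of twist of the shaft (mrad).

105 mrad

J = π(d_o⁴ − d_i⁴)/32 = π(0.192⁴ − 0.124⁴)/32 = 1.102×10^-4 m⁴.
θ = T·L/(G·J) = 61800 × 4.70 / (25.2×10⁹ × 1.102×10^-4) = 0.1046 rad.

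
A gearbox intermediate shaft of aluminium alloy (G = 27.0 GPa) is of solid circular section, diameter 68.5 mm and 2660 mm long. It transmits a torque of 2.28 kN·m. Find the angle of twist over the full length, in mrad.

104 mrad

J = πd⁴/32 = π(0.0685)⁴/32 = 2.162×10^-6 m⁴.
θ = T·L/(G·J) = 2280 × 2.66 / (27.0×10⁹ × 2.162×10^-6) = 0.1039 rad.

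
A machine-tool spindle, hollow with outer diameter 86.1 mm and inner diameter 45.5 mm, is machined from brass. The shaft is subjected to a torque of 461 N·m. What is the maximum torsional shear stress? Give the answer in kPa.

J = π(d_o⁴ − d_i⁴)/32 = π(0.0861⁴ − 0.0455⁴)/32 = 4.974×10^-6 m⁴.
τ_max = T·r/J = 461.0 × 0.0430 / 4.974×10^-6 = 3.990×10^6 Pa.

3990 kPa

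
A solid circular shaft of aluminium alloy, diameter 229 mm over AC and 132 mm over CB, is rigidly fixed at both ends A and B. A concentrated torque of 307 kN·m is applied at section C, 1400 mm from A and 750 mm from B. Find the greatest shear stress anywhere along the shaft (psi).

16800 psi

Compatibility: T_A·a/J_AC = T_B·b/J_CB with T_A + T_B = T₀.
J_AC = 2.70×10^-4 m⁴, J_CB = 2.98×10^-5 m⁴, so T_A = T₀·(J_AC/a)/((J_AC/a)+(J_CB/b)) = 254500 N·m, T_B = 52450 N·m.
τ in each portion: τ_AC = 1.08×10^8 Pa, τ_CB = 1.16×10^8 Pa; maximum is in CB.
τ_max = T_CB·r/J = 52450·0.0660/2.98×10^-5 = 1.162×10^8 Pa.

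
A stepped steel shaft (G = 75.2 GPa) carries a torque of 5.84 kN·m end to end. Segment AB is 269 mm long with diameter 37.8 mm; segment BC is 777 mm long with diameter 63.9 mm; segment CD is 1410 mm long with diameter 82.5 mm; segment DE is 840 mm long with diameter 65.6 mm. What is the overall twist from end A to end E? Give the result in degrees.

J_AB = π(0.0378)⁴/32 = 2.00×10^-7 m⁴; J_BC = π(0.0639)⁴/32 = 1.64×10^-6 m⁴; J_CD = π(0.0825)⁴/32 = 4.55×10^-6 m⁴; J_DE = π(0.0656)⁴/32 = 1.82×10^-6 m⁴.
θ = (T/G)·Σ L_i/J_i = (5840/75.2×10⁹)·(0.269/2.00×10^-7 + 0.777/1.64×10^-6 + 1.41/4.55×10^-6 + 0.840/1.82×10^-6) = 0.2010 rad.

11.5°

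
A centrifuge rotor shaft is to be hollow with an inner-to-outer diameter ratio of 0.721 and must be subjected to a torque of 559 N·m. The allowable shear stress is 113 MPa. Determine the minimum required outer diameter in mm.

32.6 mm

For a hollow shaft with d_i/d_o = 0.721: τ_max = 16T/(π d_o³ (1−k⁴)), so d_o = [16T/(π τ_allow (1−k⁴))]^(1/3) = [16·559.0/(π·1.13×10^8·0.7298)]^(1/3) = 0.03256 m.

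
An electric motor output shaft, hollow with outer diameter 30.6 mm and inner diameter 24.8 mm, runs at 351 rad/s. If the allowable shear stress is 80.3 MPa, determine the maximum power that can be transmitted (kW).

J = π(d_o⁴ − d_i⁴)/32 = π(0.0306⁴ − 0.0248⁴)/32 = 4.894×10^-8 m⁴.
T_max = τ_allow·J/r = 8.03×10^7 × 4.894×10^-8 / 0.0153 = 256.9 N·m.
ω = 351 rad/s, so P_max = T_max·ω = 9.016×10^4 W.

90.2 kW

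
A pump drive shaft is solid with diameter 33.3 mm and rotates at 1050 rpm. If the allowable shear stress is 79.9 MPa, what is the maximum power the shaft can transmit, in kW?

63.7 kW

J = πd⁴/32 = π(0.0333)⁴/32 = 1.207×10^-7 m⁴.
T_max = τ_allow·J/r = 7.99×10^7 × 1.207×10^-7 / 0.0166 = 579.3 N·m.
ω = 2π·1050/60 = 110.0 rad/s, so P_max = T_max·ω = 6.370×10^4 W.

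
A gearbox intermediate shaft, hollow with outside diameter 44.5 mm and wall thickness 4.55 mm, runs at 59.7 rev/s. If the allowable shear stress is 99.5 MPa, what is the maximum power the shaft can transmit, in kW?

387 kW

J = π(d_o⁴ − d_i⁴)/32 = π(0.0445⁴ − 0.0354⁴)/32 = 2.308×10^-7 m⁴.
T_max = τ_allow·J/r = 9.95×10^7 × 2.308×10^-7 / 0.0222 = 1032 N·m.
ω = 2π·59.7 = 375.1 rad/s, so P_max = T_max·ω = 3.872×10^5 W.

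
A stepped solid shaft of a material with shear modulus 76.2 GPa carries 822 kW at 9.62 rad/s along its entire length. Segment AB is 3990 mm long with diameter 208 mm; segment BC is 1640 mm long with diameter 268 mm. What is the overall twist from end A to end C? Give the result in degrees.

1.60°

ω = 9.62 rad/s, so T = P/ω = 822×10³ / 9.620 = 85450 N·m.
J_AB = π(0.208)⁴/32 = 1.84×10^-4 m⁴; J_BC = π(0.268)⁴/32 = 5.06×10^-4 m⁴.
θ = (T/G)·Σ L_i/J_i = (85450/76.2×10⁹)·(3.99/1.84×10^-4 + 1.64/5.06×10^-4) = 0.02798 rad.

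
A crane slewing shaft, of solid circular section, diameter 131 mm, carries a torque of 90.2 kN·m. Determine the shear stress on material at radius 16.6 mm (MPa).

J = πd⁴/32 = π(0.131)⁴/32 = 2.891×10^-5 m⁴.
Shear stress varies linearly with radius: τ = T·r/J = 90200 × 0.0166 / 2.891×10^-5 = 5.179×10^7 Pa.

51.8 MPa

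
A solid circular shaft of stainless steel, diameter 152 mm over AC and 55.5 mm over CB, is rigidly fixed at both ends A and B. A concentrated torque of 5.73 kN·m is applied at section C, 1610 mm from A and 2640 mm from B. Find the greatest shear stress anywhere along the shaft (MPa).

Compatibility: T_A·a/J_AC = T_B·b/J_CB with T_A + T_B = T₀.
J_AC = 5.24×10^-5 m⁴, J_CB = 9.31×10^-7 m⁴, so T_A = T₀·(J_AC/a)/((J_AC/a)+(J_CB/b)) = 5669 N·m, T_B = 61.45 N·m.
τ in each portion: τ_AC = 8.22×10^6 Pa, τ_CB = 1.83×10^6 Pa; maximum is in AC.
τ_max = T_AC·r/J = 5669·0.0760/5.24×10^-5 = 8.221×10^6 Pa.

8.22 MPa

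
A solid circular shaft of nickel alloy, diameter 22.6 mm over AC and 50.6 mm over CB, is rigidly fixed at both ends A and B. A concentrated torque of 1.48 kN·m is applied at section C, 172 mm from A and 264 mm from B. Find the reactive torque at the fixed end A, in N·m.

85.2 N·m

Compatibility: T_A·a/J_AC = T_B·b/J_CB with T_A + T_B = T₀.
J_AC = 2.56×10^-8 m⁴, J_CB = 6.44×10^-7 m⁴, so T_A = T₀·(J_AC/a)/((J_AC/a)+(J_CB/b)) = 85.20 N·m, T_B = 1395 N·m.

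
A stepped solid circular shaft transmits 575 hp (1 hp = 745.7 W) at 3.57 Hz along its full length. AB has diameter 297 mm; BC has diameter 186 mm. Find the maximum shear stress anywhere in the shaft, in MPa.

ω = 2π·3.57 = 22.43 rad/s, so T = P/ω = 575×745.7 / 22.43 = 19120 N·m.
Under the same torque, τ_max = 16T/(πd³) is largest where d is smallest — segment BC (d = 186 mm).
τ_max = 16·19120/(π·(0.186)³) = 1.513×10^7 Pa.

15.1 MPa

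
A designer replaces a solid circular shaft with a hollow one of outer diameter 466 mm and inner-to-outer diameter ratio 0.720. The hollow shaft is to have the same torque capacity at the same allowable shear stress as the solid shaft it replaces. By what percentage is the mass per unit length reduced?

Equal τ_max and T ⇒ the solid shaft needs d_s³ = d_o³(1−k⁴), so d_s = 466·(1−0.720⁴)^(1/3) = 419.8 mm.
Area ratio A_h/A_s = d_o²(1−k²)/d_s² = (1−k²)/(1−k⁴)^(2/3) = 0.5933.
Mass saving = 1 − 0.5933 = 40.7 %.

40.7 %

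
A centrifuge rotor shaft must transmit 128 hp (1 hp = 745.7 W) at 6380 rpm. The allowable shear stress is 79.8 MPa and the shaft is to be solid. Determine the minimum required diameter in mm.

20.9 mm

ω = 2π·6380/60 = 668.1 rad/s, so T = P/ω = 128×745.7 / 668.1 = 142.9 N·m.
For a solid shaft τ_max = 16T/(πd³), so d = (16T/(π τ_allow))^(1/3) = (16·142.9/(π·7.98×10^7))^(1/3) = 0.02089 m.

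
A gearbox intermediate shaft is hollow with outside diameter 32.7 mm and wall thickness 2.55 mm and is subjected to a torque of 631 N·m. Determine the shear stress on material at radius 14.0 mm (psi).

J = π(d_o⁴ − d_i⁴)/32 = π(0.0327⁴ − 0.0276⁴)/32 = 5.528×10^-8 m⁴.
Shear stress varies linearly with radius: τ = T·r/J = 631.0 × 0.0140 / 5.528×10^-8 = 1.598×10^8 Pa.

23200 psi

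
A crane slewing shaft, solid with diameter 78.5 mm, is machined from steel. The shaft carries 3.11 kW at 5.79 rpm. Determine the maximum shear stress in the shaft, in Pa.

ω = 2π·5.79/60 = 0.6063 rad/s, so T = P/ω = 3.11×10³ / 0.6063 = 5129 N·m.
J = πd⁴/32 = π(0.0785)⁴/32 = 3.728×10^-6 m⁴.
τ_max = T·r/J = 5129 × 0.0393 / 3.728×10^-6 = 5.400×10^7 Pa.

5.40e7 Pa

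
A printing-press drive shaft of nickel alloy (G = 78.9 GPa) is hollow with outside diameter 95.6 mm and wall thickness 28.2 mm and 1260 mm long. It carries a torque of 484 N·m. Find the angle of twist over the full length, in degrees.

0.0556°

J = π(d_o⁴ − d_i⁴)/32 = π(0.0956⁴ − 0.0392⁴)/32 = 7.969×10^-6 m⁴.
θ = T·L/(G·J) = 484.0 × 1.26 / (78.9×10⁹ × 7.969×10^-6) = 9.700×10^-4 rad.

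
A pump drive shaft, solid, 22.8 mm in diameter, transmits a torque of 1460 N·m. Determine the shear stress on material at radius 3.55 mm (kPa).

195000 kPa

J = πd⁴/32 = π(0.0228)⁴/32 = 2.653×10^-8 m⁴.
Shear stress varies linearly with radius: τ = T·r/J = 1460 × 0.00355 / 2.653×10^-8 = 1.954×10^8 Pa.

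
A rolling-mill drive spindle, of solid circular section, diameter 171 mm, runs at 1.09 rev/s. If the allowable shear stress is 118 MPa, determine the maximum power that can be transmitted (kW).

J = πd⁴/32 = π(0.171)⁴/32 = 8.394×10^-5 m⁴.
T_max = τ_allow·J/r = 1.18×10^8 × 8.394×10^-5 / 0.0855 = 115900 N·m.
ω = 2π·1.09 = 6.849 rad/s, so P_max = T_max·ω = 7.934×10^5 W.

793 kW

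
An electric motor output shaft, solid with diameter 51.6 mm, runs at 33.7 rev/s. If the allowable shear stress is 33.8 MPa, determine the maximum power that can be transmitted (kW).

J = πd⁴/32 = π(0.0516)⁴/32 = 6.960×10^-7 m⁴.
T_max = τ_allow·J/r = 3.38×10^7 × 6.960×10^-7 / 0.0258 = 911.8 N·m.
ω = 2π·33.7 = 211.7 rad/s, so P_max = T_max·ω = 1.931×10^5 W.

193 kW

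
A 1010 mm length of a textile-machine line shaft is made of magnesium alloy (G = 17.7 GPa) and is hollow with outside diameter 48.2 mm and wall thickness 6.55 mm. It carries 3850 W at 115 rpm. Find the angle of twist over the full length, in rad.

ω = 2π·115/60 = 12.04 rad/s, so T = P/ω = 3850 / 12.04 = 319.7 N·m.
J = π(d_o⁴ − d_i⁴)/32 = π(0.0482⁴ − 0.0351⁴)/32 = 3.809×10^-7 m⁴.
θ = T·L/(G·J) = 319.7 × 1.01 / (17.7×10⁹ × 3.809×10^-7) = 0.04790 rad.

0.0479 rad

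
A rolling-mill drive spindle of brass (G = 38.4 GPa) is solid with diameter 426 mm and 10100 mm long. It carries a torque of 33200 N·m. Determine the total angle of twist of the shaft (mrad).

J = πd⁴/32 = π(0.426)⁴/32 = 3.233×10^-3 m⁴.
θ = T·L/(G·J) = 33200 × 10.1 / (38.4×10⁹ × 3.233×10^-3) = 2.701×10^-3 rad.

2.70 mrad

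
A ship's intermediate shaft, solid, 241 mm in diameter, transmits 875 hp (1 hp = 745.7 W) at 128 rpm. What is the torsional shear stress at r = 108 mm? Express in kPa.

ω = 2π·128/60 = 13.40 rad/s, so T = P/ω = 875×745.7 / 13.40 = 48680 N·m.
J = πd⁴/32 = π(0.241)⁴/32 = 3.312×10^-4 m⁴.
Shear stress varies linearly with radius: τ = T·r/J = 48680 × 0.108 / 3.312×10^-4 = 1.587×10^7 Pa.

15900 kPa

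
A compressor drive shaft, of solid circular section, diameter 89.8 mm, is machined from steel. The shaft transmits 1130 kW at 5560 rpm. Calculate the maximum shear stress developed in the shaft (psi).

1980 psi

ω = 2π·5560/60 = 582.2 rad/s, so T = P/ω = 1130×10³ / 582.2 = 1941 N·m.
J = πd⁴/32 = π(0.0898)⁴/32 = 6.384×10^-6 m⁴.
τ_max = T·r/J = 1941 × 0.0449 / 6.384×10^-6 = 1.365×10^7 Pa.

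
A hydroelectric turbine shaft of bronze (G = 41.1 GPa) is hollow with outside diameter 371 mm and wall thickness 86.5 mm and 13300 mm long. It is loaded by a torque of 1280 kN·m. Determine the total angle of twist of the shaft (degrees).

J = π(d_o⁴ − d_i⁴)/32 = π(0.371⁴ − 0.198⁴)/32 = 1.709×10^-3 m⁴.
θ = T·L/(G·J) = 1.280e6 × 13.3 / (41.1×10⁹ × 1.709×10^-3) = 0.2424 rad.

13.9°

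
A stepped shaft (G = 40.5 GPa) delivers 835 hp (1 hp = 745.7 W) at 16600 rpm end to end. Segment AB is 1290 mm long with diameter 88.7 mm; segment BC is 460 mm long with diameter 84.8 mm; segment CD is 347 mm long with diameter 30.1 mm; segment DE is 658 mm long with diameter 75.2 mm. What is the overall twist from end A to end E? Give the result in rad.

0.0426 rad

ω = 2π·16600/60 = 1738 rad/s, so T = P/ω = 835×745.7 / 1738 = 358.2 N·m.
J_AB = π(0.0887)⁴/32 = 6.08×10^-6 m⁴; J_BC = π(0.0848)⁴/32 = 5.08×10^-6 m⁴; J_CD = π(0.0301)⁴/32 = 8.06×10^-8 m⁴; J_DE = π(0.0752)⁴/32 = 3.14×10^-6 m⁴.
θ = (T/G)·Σ L_i/J_i = (358.2/40.5×10⁹)·(1.29/6.08×10^-6 + 0.460/5.08×10^-6 + 0.347/8.06×10^-8 + 0.658/3.14×10^-6) = 0.04261 rad.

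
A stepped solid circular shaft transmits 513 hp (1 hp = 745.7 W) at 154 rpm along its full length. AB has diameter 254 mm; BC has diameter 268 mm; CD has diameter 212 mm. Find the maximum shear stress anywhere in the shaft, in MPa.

ω = 2π·154/60 = 16.13 rad/s, so T = P/ω = 513×745.7 / 16.13 = 23720 N·m.
Under the same torque, τ_max = 16T/(πd³) is largest where d is smallest — segment CD (d = 212 mm).
τ_max = 16·23720/(π·(0.212)³) = 1.268×10^7 Pa.

12.7 MPa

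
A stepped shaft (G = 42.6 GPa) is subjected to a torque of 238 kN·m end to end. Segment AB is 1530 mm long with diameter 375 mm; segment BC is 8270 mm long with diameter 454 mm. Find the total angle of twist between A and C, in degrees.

J_AB = π(0.375)⁴/32 = 1.94×10^-3 m⁴; J_BC = π(0.454)⁴/32 = 4.17×10^-3 m⁴.
θ = (T/G)·Σ L_i/J_i = (238000/42.6×10⁹)·(1.53/1.94×10^-3 + 8.27/4.17×10^-3) = 0.01548 rad.

0.887°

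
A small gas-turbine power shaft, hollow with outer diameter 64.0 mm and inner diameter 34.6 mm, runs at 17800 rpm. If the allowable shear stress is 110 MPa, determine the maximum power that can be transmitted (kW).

J = π(d_o⁴ − d_i⁴)/32 = π(0.0640⁴ − 0.0346⁴)/32 = 1.506×10^-6 m⁴.
T_max = τ_allow·J/r = 1.10×10^8 × 1.506×10^-6 / 0.0320 = 5178 N·m.
ω = 2π·17800/60 = 1864 rad/s, so P_max = T_max·ω = 9.652×10^6 W.

9650 kW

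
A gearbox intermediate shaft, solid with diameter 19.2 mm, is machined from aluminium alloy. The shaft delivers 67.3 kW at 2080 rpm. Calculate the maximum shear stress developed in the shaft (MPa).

222 MPa

ω = 2π·2080/60 = 217.8 rad/s, so T = P/ω = 67.3×10³ / 217.8 = 309.0 N·m.
J = πd⁴/32 = π(0.0192)⁴/32 = 1.334×10^-8 m⁴.
τ_max = T·r/J = 309.0 × 0.00960 / 1.334×10^-8 = 2.223×10^8 Pa.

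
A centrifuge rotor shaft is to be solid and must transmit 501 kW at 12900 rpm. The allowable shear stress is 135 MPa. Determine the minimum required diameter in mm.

ω = 2π·12900/60 = 1351 rad/s, so T = P/ω = 501×10³ / 1351 = 370.9 N·m.
For a solid shaft τ_max = 16T/(πd³), so d = (16T/(π τ_allow))^(1/3) = (16·370.9/(π·1.35×10^8))^(1/3) = 0.02410 m.

24.1 mm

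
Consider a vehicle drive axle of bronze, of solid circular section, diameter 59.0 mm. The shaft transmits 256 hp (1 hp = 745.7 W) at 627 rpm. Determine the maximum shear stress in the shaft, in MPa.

72.1 MPa

ω = 2π·627/60 = 65.66 rad/s, so T = P/ω = 256×745.7 / 65.66 = 2907 N·m.
J = πd⁴/32 = π(0.0590)⁴/32 = 1.190×10^-6 m⁴.
τ_max = T·r/J = 2907 × 0.0295 / 1.190×10^-6 = 7.210×10^7 Pa.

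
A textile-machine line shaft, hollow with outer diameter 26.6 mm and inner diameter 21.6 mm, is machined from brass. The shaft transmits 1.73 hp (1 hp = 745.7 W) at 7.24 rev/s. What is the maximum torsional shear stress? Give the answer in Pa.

1.36e7 Pa

ω = 2π·7.24 = 45.49 rad/s, so T = P/ω = 1.73×745.7 / 45.49 = 28.36 N·m.
J = π(d_o⁴ − d_i⁴)/32 = π(0.0266⁴ − 0.0216⁴)/32 = 2.778×10^-8 m⁴.
τ_max = T·r/J = 28.36 × 0.0133 / 2.778×10^-8 = 1.358×10^7 Pa.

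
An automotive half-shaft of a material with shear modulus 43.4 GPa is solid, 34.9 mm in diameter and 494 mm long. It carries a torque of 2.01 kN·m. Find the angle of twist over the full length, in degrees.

9.00°

J = πd⁴/32 = π(0.0349)⁴/32 = 1.456×10^-7 m⁴.
θ = T·L/(G·J) = 2010 × 0.494 / (43.4×10⁹ × 1.456×10^-7) = 0.1571 rad.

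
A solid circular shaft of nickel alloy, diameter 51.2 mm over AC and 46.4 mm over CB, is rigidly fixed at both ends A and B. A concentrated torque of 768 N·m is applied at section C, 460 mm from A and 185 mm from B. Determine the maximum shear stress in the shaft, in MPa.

24.5 MPa

Compatibility: T_A·a/J_AC = T_B·b/J_CB with T_A + T_B = T₀.
J_AC = 6.75×10^-7 m⁴, J_CB = 4.55×10^-7 m⁴, so T_A = T₀·(J_AC/a)/((J_AC/a)+(J_CB/b)) = 286.9 N·m, T_B = 481.1 N·m.
τ in each portion: τ_AC = 1.09×10^7 Pa, τ_CB = 2.45×10^7 Pa; maximum is in CB.
τ_max = T_CB·r/J = 481.1·0.0232/4.55×10^-7 = 2.453×10^7 Pa.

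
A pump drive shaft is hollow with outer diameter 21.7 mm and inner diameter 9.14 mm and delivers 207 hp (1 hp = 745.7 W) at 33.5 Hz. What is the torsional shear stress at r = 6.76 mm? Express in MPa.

235 MPa

ω = 2π·33.5 = 210.5 rad/s, so T = P/ω = 207×745.7 / 210.5 = 733.3 N·m.
J = π(d_o⁴ − d_i⁴)/32 = π(0.0217⁴ − 0.00914⁴)/32 = 2.108×10^-8 m⁴.
Shear stress varies linearly with radius: τ = T·r/J = 733.3 × 0.00676 / 2.108×10^-8 = 2.351×10^8 Pa.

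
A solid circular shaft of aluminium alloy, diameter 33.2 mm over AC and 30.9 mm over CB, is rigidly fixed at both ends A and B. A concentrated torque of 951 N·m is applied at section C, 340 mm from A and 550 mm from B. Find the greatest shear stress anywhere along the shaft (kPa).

90400 kPa

Compatibility: T_A·a/J_AC = T_B·b/J_CB with T_A + T_B = T₀.
J_AC = 1.19×10^-7 m⁴, J_CB = 8.95×10^-8 m⁴, so T_A = T₀·(J_AC/a)/((J_AC/a)+(J_CB/b)) = 649.6 N·m, T_B = 301.4 N·m.
τ in each portion: τ_AC = 9.04×10^7 Pa, τ_CB = 5.20×10^7 Pa; maximum is in AC.
τ_max = T_AC·r/J = 649.6·0.0166/1.19×10^-7 = 9.041×10^7 Pa.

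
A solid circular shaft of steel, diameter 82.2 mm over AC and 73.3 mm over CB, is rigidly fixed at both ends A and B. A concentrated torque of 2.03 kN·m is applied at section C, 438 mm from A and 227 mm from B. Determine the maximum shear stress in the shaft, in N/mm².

Compatibility: T_A·a/J_AC = T_B·b/J_CB with T_A + T_B = T₀.
J_AC = 4.48×10^-6 m⁴, J_CB = 2.83×10^-6 m⁴, so T_A = T₀·(J_AC/a)/((J_AC/a)+(J_CB/b)) = 914.4 N·m, T_B = 1116 N·m.
τ in each portion: τ_AC = 8.38×10^6 Pa, τ_CB = 1.44×10^7 Pa; maximum is in CB.
τ_max = T_CB·r/J = 1116·0.0367/2.83×10^-6 = 1.443×10^7 Pa.

14.4 N/mm²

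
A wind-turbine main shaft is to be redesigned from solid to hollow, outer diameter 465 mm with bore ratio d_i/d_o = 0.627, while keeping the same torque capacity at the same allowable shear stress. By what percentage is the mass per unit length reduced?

Equal τ_max and T ⇒ the solid shaft needs d_s³ = d_o³(1−k⁴), so d_s = 465·(1−0.627⁴)^(1/3) = 439.7 mm.
Area ratio A_h/A_s = d_o²(1−k²)/d_s² = (1−k²)/(1−k⁴)^(2/3) = 0.6787.
Mass saving = 1 − 0.6787 = 32.1 %.

32.1 %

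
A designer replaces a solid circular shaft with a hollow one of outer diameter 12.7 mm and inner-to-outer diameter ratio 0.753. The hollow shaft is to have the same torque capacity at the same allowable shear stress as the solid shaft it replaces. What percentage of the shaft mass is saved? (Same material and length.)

43.9 %

Equal τ_max and T ⇒ the solid shaft needs d_s³ = d_o³(1−k⁴), so d_s = 12.7·(1−0.753⁴)^(1/3) = 11.16 mm.
Area ratio A_h/A_s = d_o²(1−k²)/d_s² = (1−k²)/(1−k⁴)^(2/3) = 0.5608.
Mass saving = 1 − 0.5608 = 43.9 %.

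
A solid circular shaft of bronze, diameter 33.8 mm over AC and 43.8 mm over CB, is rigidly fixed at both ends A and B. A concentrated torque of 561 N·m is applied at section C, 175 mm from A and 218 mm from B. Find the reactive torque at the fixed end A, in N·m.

Compatibility: T_A·a/J_AC = T_B·b/J_CB with T_A + T_B = T₀.
J_AC = 1.28×10^-7 m⁴, J_CB = 3.61×10^-7 m⁴, so T_A = T₀·(J_AC/a)/((J_AC/a)+(J_CB/b)) = 171.9 N·m, T_B = 389.1 N·m.

172 N·m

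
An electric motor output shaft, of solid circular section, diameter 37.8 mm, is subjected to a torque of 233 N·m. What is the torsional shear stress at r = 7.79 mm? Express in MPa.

J = πd⁴/32 = π(0.0378)⁴/32 = 2.004×10^-7 m⁴.
Shear stress varies linearly with radius: τ = T·r/J = 233.0 × 0.00779 / 2.004×10^-7 = 9.056×10^6 Pa.

9.06 MPa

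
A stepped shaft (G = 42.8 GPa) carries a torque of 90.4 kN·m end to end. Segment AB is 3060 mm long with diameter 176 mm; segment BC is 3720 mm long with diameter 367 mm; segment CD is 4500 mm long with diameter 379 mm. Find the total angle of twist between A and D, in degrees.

J_AB = π(0.176)⁴/32 = 9.42×10^-5 m⁴; J_BC = π(0.367)⁴/32 = 1.78×10^-3 m⁴; J_CD = π(0.379)⁴/32 = 2.03×10^-3 m⁴.
θ = (T/G)·Σ L_i/J_i = (90400/42.8×10⁹)·(3.06/9.42×10^-5 + 3.72/1.78×10^-3 + 4.50/2.03×10^-3) = 0.07772 rad.

4.45°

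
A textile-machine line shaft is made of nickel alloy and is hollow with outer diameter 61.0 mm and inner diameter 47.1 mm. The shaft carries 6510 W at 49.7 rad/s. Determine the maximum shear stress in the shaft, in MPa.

4.56 MPa

ω = 49.7 rad/s, so T = P/ω = 6510 / 49.70 = 131.0 N·m.
J = π(d_o⁴ − d_i⁴)/32 = π(0.0610⁴ − 0.0471⁴)/32 = 8.762×10^-7 m⁴.
τ_max = T·r/J = 131.0 × 0.0305 / 8.762×10^-7 = 4.560×10^6 Pa.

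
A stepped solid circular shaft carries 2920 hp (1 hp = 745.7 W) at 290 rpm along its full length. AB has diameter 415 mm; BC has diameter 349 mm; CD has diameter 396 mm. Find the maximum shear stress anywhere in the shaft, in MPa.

8.59 MPa

ω = 2π·290/60 = 30.37 rad/s, so T = P/ω = 2920×745.7 / 30.37 = 71700 N·m.
Under the same torque, τ_max = 16T/(πd³) is largest where d is smallest — segment BC (d = 349 mm).
τ_max = 16·71700/(π·(0.349)³) = 8.590×10^6 Pa.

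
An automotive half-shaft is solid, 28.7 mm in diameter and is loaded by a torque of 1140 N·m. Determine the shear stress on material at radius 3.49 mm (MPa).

J = πd⁴/32 = π(0.0287)⁴/32 = 6.661×10^-8 m⁴.
Shear stress varies linearly with radius: τ = T·r/J = 1140 × 0.00349 / 6.661×10^-8 = 5.973×10^7 Pa.

59.7 MPa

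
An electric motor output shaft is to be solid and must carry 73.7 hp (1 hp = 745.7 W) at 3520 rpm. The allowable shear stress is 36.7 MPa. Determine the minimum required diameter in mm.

ω = 2π·3520/60 = 368.6 rad/s, so T = P/ω = 73.7×745.7 / 368.6 = 149.1 N·m.
For a solid shaft τ_max = 16T/(πd³), so d = (16T/(π τ_allow))^(1/3) = (16·149.1/(π·3.67×10^7))^(1/3) = 0.02745 m.

27.5 mm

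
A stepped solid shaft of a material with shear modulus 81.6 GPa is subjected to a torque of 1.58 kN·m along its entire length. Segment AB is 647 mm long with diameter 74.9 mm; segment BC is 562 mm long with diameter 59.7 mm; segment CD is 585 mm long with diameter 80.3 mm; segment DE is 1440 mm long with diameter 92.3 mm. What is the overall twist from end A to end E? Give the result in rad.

0.0195 rad

J_AB = π(0.0749)⁴/32 = 3.09×10^-6 m⁴; J_BC = π(0.0597)⁴/32 = 1.25×10^-6 m⁴; J_CD = π(0.0803)⁴/32 = 4.08×10^-6 m⁴; J_DE = π(0.0923)⁴/32 = 7.13×10^-6 m⁴.
θ = (T/G)·Σ L_i/J_i = (1580/81.6×10⁹)·(0.647/3.09×10^-6 + 0.562/1.25×10^-6 + 0.585/4.08×10^-6 + 1.44/7.13×10^-6) = 0.01947 rad.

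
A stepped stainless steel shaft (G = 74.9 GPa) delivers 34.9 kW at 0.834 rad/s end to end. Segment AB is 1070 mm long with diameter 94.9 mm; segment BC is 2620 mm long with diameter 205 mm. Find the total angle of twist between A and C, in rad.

ω = 0.834 rad/s, so T = P/ω = 34.9×10³ / 0.8340 = 41850 N·m.
J_AB = π(0.0949)⁴/32 = 7.96×10^-6 m⁴; J_BC = π(0.205)⁴/32 = 1.73×10^-4 m⁴.
θ = (T/G)·Σ L_i/J_i = (41850/74.9×10⁹)·(1.07/7.96×10^-6 + 2.62/1.73×10^-4) = 0.08352 rad.

0.0835 rad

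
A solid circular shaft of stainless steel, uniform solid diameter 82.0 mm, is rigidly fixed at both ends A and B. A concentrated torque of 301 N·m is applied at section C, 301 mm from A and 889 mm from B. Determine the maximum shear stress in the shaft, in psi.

With uniform GJ and both ends fixed, compatibility θ_AC = θ_CB gives T_A·a = T_B·b, together with T_A + T_B = T₀.
T_A = T₀·b/(a+b) = 301.0·889/1190 = 224.9 N·m; T_B = 76.14 N·m.
τ in each portion: τ_AC = 2.08×10^6 Pa, τ_CB = 7.03×10^5 Pa; maximum is in AC.
τ_max = T_AC·r/J = 224.9·0.0410/4.44×10^-6 = 2.077×10^6 Pa.

301 psi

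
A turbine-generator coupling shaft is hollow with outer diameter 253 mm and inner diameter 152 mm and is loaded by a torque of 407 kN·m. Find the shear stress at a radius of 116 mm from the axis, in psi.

J = π(d_o⁴ − d_i⁴)/32 = π(0.253⁴ − 0.152⁴)/32 = 3.498×10^-4 m⁴.
Shear stress varies linearly with radius: τ = T·r/J = 407000 × 0.116 / 3.498×10^-4 = 1.350×10^8 Pa.

19600 psi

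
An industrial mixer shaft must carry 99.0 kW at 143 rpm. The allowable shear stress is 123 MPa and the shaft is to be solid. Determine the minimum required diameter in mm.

64.9 mm

ω = 2π·143/60 = 14.97 rad/s, so T = P/ω = 99.0×10³ / 14.97 = 6611 N·m.
For a solid shaft τ_max = 16T/(πd³), so d = (16T/(π τ_allow))^(1/3) = (16·6611/(π·1.23×10^8))^(1/3) = 0.06493 m.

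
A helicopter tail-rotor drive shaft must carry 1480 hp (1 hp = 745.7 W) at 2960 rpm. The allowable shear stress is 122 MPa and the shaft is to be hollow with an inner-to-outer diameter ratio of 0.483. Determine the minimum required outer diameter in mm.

54.0 mm

ω = 2π·2960/60 = 310.0 rad/s, so T = P/ω = 1480×745.7 / 310.0 = 3560 N·m.
For a hollow shaft with d_i/d_o = 0.483: τ_max = 16T/(π d_o³ (1−k⁴)), so d_o = [16T/(π τ_allow (1−k⁴))]^(1/3) = [16·3560/(π·1.22×10^8·0.9456)]^(1/3) = 0.05397 m.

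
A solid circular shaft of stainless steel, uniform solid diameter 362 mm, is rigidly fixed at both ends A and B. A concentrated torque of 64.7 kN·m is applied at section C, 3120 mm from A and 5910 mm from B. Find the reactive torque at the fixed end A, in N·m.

42300 N·m

With uniform GJ and both ends fixed, compatibility θ_AC = θ_CB gives T_A·a = T_B·b, together with T_A + T_B = T₀.
T_A = T₀·b/(a+b) = 64700·5910/9030 = 42350 N·m; T_B = 22350 N·m.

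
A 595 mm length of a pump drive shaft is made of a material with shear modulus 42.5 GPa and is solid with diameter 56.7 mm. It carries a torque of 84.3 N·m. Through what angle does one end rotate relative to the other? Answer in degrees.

0.0666°

J = πd⁴/32 = π(0.0567)⁴/32 = 1.015×10^-6 m⁴.
θ = T·L/(G·J) = 84.30 × 0.595 / (42.5×10⁹ × 1.015×10^-6) = 1.163×10^-3 rad.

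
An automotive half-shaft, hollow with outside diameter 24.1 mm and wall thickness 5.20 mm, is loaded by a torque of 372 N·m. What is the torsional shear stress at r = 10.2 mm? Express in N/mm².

J = π(d_o⁴ − d_i⁴)/32 = π(0.0241⁴ − 0.0137⁴)/32 = 2.966×10^-8 m⁴.
Shear stress varies linearly with radius: τ = T·r/J = 372.0 × 0.0102 / 2.966×10^-8 = 1.279×10^8 Pa.

128 N/mm²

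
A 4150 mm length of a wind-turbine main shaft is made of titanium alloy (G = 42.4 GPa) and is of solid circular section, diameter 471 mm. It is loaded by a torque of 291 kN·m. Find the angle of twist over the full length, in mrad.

5.90 mrad

J = πd⁴/32 = π(0.471)⁴/32 = 4.832×10^-3 m⁴.
θ = T·L/(G·J) = 291000 × 4.15 / (42.4×10⁹ × 4.832×10^-3) = 5.895×10^-3 rad.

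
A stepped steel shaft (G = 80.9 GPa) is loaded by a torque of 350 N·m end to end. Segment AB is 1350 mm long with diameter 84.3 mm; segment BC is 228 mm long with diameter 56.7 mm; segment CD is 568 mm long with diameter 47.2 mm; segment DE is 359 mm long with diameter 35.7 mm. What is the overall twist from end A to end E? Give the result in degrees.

J_AB = π(0.0843)⁴/32 = 4.96×10^-6 m⁴; J_BC = π(0.0567)⁴/32 = 1.01×10^-6 m⁴; J_CD = π(0.0472)⁴/32 = 4.87×10^-7 m⁴; J_DE = π(0.0357)⁴/32 = 1.59×10^-7 m⁴.
θ = (T/G)·Σ L_i/J_i = (350.0/80.9×10⁹)·(1.35/4.96×10^-6 + 0.228/1.01×10^-6 + 0.568/4.87×10^-7 + 0.359/1.59×10^-7) = 0.01693 rad.

0.970°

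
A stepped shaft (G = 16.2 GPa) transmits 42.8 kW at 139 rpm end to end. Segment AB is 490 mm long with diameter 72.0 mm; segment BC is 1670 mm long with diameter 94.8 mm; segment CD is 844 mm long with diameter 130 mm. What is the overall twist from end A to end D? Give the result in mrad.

77.4 mrad

ω = 2π·139/60 = 14.56 rad/s, so T = P/ω = 42.8×10³ / 14.56 = 2940 N·m.
J_AB = π(0.0720)⁴/32 = 2.64×10^-6 m⁴; J_BC = π(0.0948)⁴/32 = 7.93×10^-6 m⁴; J_CD = π(0.130)⁴/32 = 2.80×10^-5 m⁴.
θ = (T/G)·Σ L_i/J_i = (2940/16.2×10⁹)·(0.490/2.64×10^-6 + 1.67/7.93×10^-6 + 0.844/2.80×10^-5) = 0.07740 rad.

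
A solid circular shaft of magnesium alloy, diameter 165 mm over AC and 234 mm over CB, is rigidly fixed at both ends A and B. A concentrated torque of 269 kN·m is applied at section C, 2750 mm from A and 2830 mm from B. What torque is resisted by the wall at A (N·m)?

Compatibility: T_A·a/J_AC = T_B·b/J_CB with T_A + T_B = T₀.
J_AC = 7.28×10^-5 m⁴, J_CB = 2.94×10^-4 m⁴, so T_A = T₀·(J_AC/a)/((J_AC/a)+(J_CB/b)) = 54560 N·m, T_B = 214400 N·m.

54600 N·m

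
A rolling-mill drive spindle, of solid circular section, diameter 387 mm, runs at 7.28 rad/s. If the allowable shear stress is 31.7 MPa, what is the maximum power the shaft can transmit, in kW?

2630 kW

J = πd⁴/32 = π(0.387)⁴/32 = 2.202×10^-3 m⁴.
T_max = τ_allow·J/r = 3.17×10^7 × 2.202×10^-3 / 0.194 = 360800 N·m.
ω = 7.28 rad/s, so P_max = T_max·ω = 2.626×10^6 W.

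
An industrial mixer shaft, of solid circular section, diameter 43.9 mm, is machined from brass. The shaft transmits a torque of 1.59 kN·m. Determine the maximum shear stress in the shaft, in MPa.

J = πd⁴/32 = π(0.0439)⁴/32 = 3.646×10^-7 m⁴.
τ_max = T·r/J = 1590 × 0.0220 / 3.646×10^-7 = 9.571×10^7 Pa.

95.7 MPa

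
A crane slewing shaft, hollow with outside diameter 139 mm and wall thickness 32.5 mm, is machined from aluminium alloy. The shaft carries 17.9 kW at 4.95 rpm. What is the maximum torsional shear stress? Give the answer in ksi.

10.3 ksi

ω = 2π·4.95/60 = 0.5184 rad/s, so T = P/ω = 17.9×10³ / 0.5184 = 34530 N·m.
J = π(d_o⁴ − d_i⁴)/32 = π(0.139⁴ − 0.0740⁴)/32 = 3.370×10^-5 m⁴.
τ_max = T·r/J = 34530 × 0.0695 / 3.370×10^-5 = 7.121×10^7 Pa.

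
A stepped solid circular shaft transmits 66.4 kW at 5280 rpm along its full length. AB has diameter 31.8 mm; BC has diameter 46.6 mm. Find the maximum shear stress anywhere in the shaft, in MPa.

ω = 2π·5280/60 = 552.9 rad/s, so T = P/ω = 66.4×10³ / 552.9 = 120.1 N·m.
Under the same torque, τ_max = 16T/(πd³) is largest where d is smallest — segment AB (d = 31.8 mm).
τ_max = 16·120.1/(π·(0.0318)³) = 1.902×10^7 Pa.

19.0 MPa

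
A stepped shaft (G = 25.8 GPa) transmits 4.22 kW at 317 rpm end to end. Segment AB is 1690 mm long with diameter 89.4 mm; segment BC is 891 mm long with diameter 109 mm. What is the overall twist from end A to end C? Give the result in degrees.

0.0942°

ω = 2π·317/60 = 33.20 rad/s, so T = P/ω = 4.22×10³ / 33.20 = 127.1 N·m.
J_AB = π(0.0894)⁴/32 = 6.27×10^-6 m⁴; J_BC = π(0.109)⁴/32 = 1.39×10^-5 m⁴.
θ = (T/G)·Σ L_i/J_i = (127.1/25.8×10⁹)·(1.69/6.27×10^-6 + 0.891/1.39×10^-5) = 1.645×10^-3 rad.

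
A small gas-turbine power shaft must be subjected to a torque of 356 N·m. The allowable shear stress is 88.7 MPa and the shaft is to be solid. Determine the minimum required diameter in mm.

For a solid shaft τ_max = 16T/(πd³), so d = (16T/(π τ_allow))^(1/3) = (16·356.0/(π·8.87×10^7))^(1/3) = 0.02734 m.

27.3 mm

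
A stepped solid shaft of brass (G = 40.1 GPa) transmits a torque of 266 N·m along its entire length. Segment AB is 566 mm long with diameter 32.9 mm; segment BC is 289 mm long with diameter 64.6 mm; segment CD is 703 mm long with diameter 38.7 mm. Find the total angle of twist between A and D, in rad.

0.0549 rad

J_AB = π(0.0329)⁴/32 = 1.15×10^-7 m⁴; J_BC = π(0.0646)⁴/32 = 1.71×10^-6 m⁴; J_CD = π(0.0387)⁴/32 = 2.20×10^-7 m⁴.
θ = (T/G)·Σ L_i/J_i = (266.0/40.1×10⁹)·(0.566/1.15×10^-7 + 0.289/1.71×10^-6 + 0.703/2.20×10^-7) = 0.05494 rad.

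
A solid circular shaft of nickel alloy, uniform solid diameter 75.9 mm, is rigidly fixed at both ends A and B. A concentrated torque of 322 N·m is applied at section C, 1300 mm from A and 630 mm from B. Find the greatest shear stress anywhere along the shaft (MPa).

With uniform GJ and both ends fixed, compatibility θ_AC = θ_CB gives T_A·a = T_B·b, together with T_A + T_B = T₀.
T_A = T₀·b/(a+b) = 322.0·630/1930 = 105.1 N·m; T_B = 216.9 N·m.
τ in each portion: τ_AC = 1.22×10^6 Pa, τ_CB = 2.53×10^6 Pa; maximum is in CB.
τ_max = T_CB·r/J = 216.9·0.0380/3.26×10^-6 = 2.526×10^6 Pa.

2.53 MPa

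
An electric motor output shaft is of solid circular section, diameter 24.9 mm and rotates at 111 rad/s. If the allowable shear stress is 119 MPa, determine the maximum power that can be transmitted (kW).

J = πd⁴/32 = π(0.0249)⁴/32 = 3.774×10^-8 m⁴.
T_max = τ_allow·J/r = 1.19×10^8 × 3.774×10^-8 / 0.0124 = 360.7 N·m.
ω = 111 rad/s, so P_max = T_max·ω = 4.004×10^4 W.

40.0 kW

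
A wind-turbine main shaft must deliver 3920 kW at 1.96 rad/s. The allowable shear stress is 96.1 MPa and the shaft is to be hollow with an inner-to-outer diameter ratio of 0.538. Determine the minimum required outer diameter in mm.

ω = 1.96 rad/s, so T = P/ω = 3920×10³ / 1.960 = 2.000e6 N·m.
For a hollow shaft with d_i/d_o = 0.538: τ_max = 16T/(π d_o³ (1−k⁴)), so d_o = [16T/(π τ_allow (1−k⁴))]^(1/3) = [16·2.000e6/(π·9.61×10^7·0.9162)]^(1/3) = 0.4873 m.

487 mm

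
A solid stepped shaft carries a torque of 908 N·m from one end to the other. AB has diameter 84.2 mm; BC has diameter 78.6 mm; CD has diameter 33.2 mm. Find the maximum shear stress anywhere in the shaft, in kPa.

126000 kPa

Under the same torque, τ_max = 16T/(πd³) is largest where d is smallest — segment CD (d = 33.2 mm).
τ_max = 16·908.0/(π·(0.0332)³) = 1.264×10^8 Pa.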